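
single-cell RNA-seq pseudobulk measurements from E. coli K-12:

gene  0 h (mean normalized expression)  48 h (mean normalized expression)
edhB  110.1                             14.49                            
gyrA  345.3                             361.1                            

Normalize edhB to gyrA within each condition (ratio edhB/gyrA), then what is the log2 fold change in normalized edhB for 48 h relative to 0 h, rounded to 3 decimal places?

-2.990

edhB/gyrA (0 h) = 110.1 / 345.3 = 0.31885
edhB/gyrA (48 h) = 14.49 / 361.1 = 0.040127
Fold change = 0.040127 / 0.31885 = 0.1258
log2(0.1258) = -2.9902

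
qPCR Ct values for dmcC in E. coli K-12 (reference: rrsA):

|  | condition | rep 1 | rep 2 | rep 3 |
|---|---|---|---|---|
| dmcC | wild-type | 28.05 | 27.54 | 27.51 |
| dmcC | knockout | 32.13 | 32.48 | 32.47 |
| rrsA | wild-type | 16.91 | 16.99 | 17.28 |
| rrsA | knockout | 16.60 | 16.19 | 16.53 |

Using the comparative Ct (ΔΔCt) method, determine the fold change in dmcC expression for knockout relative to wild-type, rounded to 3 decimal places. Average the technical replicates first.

0.026

Mean Ct: dmcC wild-type 27.700; dmcC knockout 32.360; rrsA wild-type 17.060; rrsA knockout 16.440
ΔCt(wild-type) = 27.700 − 17.060 = 10.640
ΔCt(knockout) = 32.360 − 16.440 = 15.920
ΔΔCt = 15.920 − 10.640 = 5.280
Fold change = 2^(−5.280) = 0.0257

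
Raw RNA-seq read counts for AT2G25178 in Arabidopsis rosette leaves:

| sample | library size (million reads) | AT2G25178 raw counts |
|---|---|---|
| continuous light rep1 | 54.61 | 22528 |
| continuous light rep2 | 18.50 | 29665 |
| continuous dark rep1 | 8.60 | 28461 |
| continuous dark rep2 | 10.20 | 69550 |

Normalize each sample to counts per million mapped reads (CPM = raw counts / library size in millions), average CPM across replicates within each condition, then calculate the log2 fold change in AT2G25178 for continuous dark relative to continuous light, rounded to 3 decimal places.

2.329

CPM(continuous light rep1) = 22528 / 54.61 = 412.5252
CPM(continuous light rep2) = 29665 / 18.50 = 1603.5135
CPM(continuous dark rep1) = 28461 / 8.60 = 3309.4186
CPM(continuous dark rep2) = 69550 / 10.20 = 6818.6275
mean CPM(continuous light) = 1008.0193; mean CPM(continuous dark) = 5064.0230
Fold change = 5064.0230 / 1008.0193 = 5.02374
log2(5.02374) = 2.3288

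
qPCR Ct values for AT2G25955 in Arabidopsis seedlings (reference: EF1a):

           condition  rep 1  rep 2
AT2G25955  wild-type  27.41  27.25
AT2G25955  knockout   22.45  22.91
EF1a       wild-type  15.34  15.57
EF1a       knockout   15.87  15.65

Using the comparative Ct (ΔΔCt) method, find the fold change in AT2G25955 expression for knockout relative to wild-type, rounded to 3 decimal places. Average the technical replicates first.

Mean Ct: AT2G25955 wild-type 27.330; AT2G25955 knockout 22.680; EF1a wild-type 15.455; EF1a knockout 15.760
ΔCt(wild-type) = 27.330 − 15.455 = 11.875
ΔCt(knockout) = 22.680 − 15.760 = 6.920
ΔΔCt = 6.920 − 11.875 = -4.955
Fold change = 2^(−(-4.955)) = 2^4.955 = 31.0173

31.017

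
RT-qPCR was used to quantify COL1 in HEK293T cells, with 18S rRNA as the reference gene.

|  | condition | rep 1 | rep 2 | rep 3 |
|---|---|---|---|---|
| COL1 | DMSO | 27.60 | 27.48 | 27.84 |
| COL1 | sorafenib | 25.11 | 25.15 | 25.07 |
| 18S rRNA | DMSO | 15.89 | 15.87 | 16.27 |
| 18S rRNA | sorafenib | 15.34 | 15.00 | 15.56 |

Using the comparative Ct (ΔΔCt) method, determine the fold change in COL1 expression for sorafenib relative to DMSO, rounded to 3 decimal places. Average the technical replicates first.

3.531

Mean Ct: COL1 DMSO 27.640; COL1 sorafenib 25.110; 18S rRNA DMSO 16.010; 18S rRNA sorafenib 15.300
ΔCt(DMSO) = 27.640 − 16.010 = 11.630
ΔCt(sorafenib) = 25.110 − 15.300 = 9.810
ΔΔCt = 9.810 − 11.630 = -1.820
Fold change = 2^(−(-1.820)) = 2^1.820 = 3.5308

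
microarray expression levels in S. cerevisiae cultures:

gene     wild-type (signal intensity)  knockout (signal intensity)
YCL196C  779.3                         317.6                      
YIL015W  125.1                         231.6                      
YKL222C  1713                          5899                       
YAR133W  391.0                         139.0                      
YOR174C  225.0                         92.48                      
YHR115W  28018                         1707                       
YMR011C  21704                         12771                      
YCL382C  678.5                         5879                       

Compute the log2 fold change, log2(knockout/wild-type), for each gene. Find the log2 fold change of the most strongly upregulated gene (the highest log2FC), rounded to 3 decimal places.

3.115

log2(317.6/779.3) = -1.295  (YCL196C)
log2(231.6/125.1) = 0.889  (YIL015W)
log2(5899/1713) = 1.784  (YKL222C)
log2(139.0/391.0) = -1.492  (YAR133W)
log2(92.48/225.0) = -1.283  (YOR174C)
log2(1707/28018) = -4.037  (YHR115W)
log2(12771/21704) = -0.765  (YMR011C)
log2(5879/678.5) = 3.115  (YCL382C)
YCL382C is most strongly upregulated.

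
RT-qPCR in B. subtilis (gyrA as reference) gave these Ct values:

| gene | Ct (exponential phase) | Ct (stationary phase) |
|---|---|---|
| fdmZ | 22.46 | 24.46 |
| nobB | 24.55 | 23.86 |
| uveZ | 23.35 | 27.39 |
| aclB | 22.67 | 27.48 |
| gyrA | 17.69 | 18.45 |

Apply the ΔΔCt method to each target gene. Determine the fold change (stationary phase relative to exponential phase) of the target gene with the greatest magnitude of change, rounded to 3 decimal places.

fdmZ: ΔΔCt = (24.46−18.45) − (22.46−17.69) = 6.01 − 4.77 = 1.24; fold change = 2^-1.24 = 0.423
nobB: ΔΔCt = (23.86−18.45) − (24.55−17.69) = 5.41 − 6.86 = -1.45; fold change = 2^1.45 = 2.732
uveZ: ΔΔCt = (27.39−18.45) − (23.35−17.69) = 8.94 − 5.66 = 3.28; fold change = 2^-3.28 = 0.103
aclB: ΔΔCt = (27.48−18.45) − (22.67−17.69) = 9.03 − 4.98 = 4.05; fold change = 2^-4.05 = 0.060
aclB has the largest |ΔΔCt| = 4.05.

0.060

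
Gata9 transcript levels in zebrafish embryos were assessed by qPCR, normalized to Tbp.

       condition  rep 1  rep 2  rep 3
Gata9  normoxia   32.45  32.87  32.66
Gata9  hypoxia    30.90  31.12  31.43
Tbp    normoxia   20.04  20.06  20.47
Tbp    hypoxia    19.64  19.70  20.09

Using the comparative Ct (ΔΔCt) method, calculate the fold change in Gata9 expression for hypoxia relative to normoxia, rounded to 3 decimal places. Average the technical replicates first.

2.189

Mean Ct: Gata9 normoxia 32.660; Gata9 hypoxia 31.150; Tbp normoxia 20.190; Tbp hypoxia 19.810
ΔCt(normoxia) = 32.660 − 20.190 = 12.470
ΔCt(hypoxia) = 31.150 − 19.810 = 11.340
ΔΔCt = 11.340 − 12.470 = -1.130
Fold change = 2^(−(-1.130)) = 2^1.130 = 2.1886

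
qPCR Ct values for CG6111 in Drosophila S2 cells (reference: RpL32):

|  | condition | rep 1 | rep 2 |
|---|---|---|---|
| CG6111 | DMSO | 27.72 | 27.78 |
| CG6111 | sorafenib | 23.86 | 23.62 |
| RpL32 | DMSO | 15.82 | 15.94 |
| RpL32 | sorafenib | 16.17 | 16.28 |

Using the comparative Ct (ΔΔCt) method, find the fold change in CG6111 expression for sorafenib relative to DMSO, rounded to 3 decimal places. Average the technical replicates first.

Mean Ct: CG6111 DMSO 27.750; CG6111 sorafenib 23.740; RpL32 DMSO 15.880; RpL32 sorafenib 16.225
ΔCt(DMSO) = 27.750 − 15.880 = 11.870
ΔCt(sorafenib) = 23.740 − 16.225 = 7.515
ΔΔCt = 7.515 − 11.870 = -4.355
Fold change = 2^(−(-4.355)) = 2^4.355 = 20.4638

20.464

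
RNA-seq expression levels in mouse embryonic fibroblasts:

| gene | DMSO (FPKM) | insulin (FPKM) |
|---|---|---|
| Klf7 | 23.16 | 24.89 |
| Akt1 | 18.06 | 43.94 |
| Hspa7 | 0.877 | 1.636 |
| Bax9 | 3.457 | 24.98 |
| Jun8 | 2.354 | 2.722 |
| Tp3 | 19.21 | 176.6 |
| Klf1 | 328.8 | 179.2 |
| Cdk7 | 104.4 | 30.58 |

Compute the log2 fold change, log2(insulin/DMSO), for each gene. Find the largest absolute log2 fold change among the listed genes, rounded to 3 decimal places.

log2(24.89/23.16) = 0.104  (Klf7)
log2(43.94/18.06) = 1.283  (Akt1)
log2(1.636/0.877) = 0.900  (Hspa7)
log2(24.98/3.457) = 2.853  (Bax9)
log2(2.722/2.354) = 0.210  (Jun8)
log2(176.6/19.21) = 3.201  (Tp3)
log2(179.2/328.8) = -0.876  (Klf1)
log2(30.58/104.4) = -1.771  (Cdk7)
The largest magnitude belongs to Tp3.

3.201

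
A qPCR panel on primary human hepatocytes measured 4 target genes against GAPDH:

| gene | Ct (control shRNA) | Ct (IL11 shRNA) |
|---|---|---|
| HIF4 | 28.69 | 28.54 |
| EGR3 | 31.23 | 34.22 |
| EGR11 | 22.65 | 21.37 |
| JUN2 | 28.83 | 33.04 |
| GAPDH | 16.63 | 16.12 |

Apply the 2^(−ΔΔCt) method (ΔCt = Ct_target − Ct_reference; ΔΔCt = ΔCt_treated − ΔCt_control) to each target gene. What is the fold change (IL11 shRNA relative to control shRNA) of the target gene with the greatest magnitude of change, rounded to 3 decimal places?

HIF4: ΔΔCt = (28.54−16.12) − (28.69−16.63) = 12.42 − 12.06 = 0.36; fold change = 2^-0.36 = 0.779
EGR3: ΔΔCt = (34.22−16.12) − (31.23−16.63) = 18.10 − 14.60 = 3.50; fold change = 2^-3.50 = 0.088
EGR11: ΔΔCt = (21.37−16.12) − (22.65−16.63) = 5.25 − 6.02 = -0.77; fold change = 2^0.77 = 1.705
JUN2: ΔΔCt = (33.04−16.12) − (28.83−16.63) = 16.92 − 12.20 = 4.72; fold change = 2^-4.72 = 0.038
JUN2 has the largest |ΔΔCt| = 4.72.

0.038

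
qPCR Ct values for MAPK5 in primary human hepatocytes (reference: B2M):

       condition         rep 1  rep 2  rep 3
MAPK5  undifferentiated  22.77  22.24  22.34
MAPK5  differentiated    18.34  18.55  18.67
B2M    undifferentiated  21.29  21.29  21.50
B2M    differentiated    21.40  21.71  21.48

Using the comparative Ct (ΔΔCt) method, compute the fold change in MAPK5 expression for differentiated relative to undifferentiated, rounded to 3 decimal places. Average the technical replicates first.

17.148

Mean Ct: MAPK5 undifferentiated 22.450; MAPK5 differentiated 18.520; B2M undifferentiated 21.360; B2M differentiated 21.530
ΔCt(undifferentiated) = 22.450 − 21.360 = 1.090
ΔCt(differentiated) = 18.520 − 21.530 = -3.010
ΔΔCt = -3.010 − 1.090 = -4.100
Fold change = 2^(−(-4.100)) = 2^4.100 = 17.1484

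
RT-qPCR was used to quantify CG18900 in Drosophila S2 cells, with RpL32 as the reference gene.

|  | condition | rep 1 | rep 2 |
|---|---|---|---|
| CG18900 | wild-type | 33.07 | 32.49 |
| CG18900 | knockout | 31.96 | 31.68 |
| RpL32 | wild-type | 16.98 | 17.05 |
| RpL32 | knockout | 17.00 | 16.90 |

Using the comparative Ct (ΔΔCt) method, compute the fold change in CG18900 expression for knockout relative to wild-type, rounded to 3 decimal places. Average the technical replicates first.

Mean Ct: CG18900 wild-type 32.780; CG18900 knockout 31.820; RpL32 wild-type 17.015; RpL32 knockout 16.950
ΔCt(wild-type) = 32.780 − 17.015 = 15.765
ΔCt(knockout) = 31.820 − 16.950 = 14.870
ΔΔCt = 14.870 − 15.765 = -0.895
Fold change = 2^(−(-0.895)) = 2^0.895 = 1.8596

1.860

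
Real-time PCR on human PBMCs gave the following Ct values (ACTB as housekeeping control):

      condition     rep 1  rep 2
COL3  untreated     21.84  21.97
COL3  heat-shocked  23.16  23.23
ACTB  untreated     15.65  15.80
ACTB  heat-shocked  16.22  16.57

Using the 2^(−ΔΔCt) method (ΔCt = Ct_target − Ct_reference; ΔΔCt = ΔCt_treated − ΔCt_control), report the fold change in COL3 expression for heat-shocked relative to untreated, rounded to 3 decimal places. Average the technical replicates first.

Mean Ct: COL3 untreated 21.905; COL3 heat-shocked 23.195; ACTB untreated 15.725; ACTB heat-shocked 16.395
ΔCt(untreated) = 21.905 − 15.725 = 6.180
ΔCt(heat-shocked) = 23.195 − 16.395 = 6.800
ΔΔCt = 6.800 − 6.180 = 0.620
Fold change = 2^(−0.620) = 0.6507

0.651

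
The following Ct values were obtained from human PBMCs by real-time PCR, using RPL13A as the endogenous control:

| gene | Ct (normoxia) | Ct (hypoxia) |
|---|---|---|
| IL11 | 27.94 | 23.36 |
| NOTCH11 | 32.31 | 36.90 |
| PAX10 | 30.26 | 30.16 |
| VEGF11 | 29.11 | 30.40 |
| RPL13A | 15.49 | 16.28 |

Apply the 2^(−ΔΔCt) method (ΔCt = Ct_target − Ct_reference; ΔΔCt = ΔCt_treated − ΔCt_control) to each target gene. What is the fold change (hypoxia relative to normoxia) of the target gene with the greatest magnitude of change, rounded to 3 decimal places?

IL11: ΔΔCt = (23.36−16.28) − (27.94−15.49) = 7.08 − 12.45 = -5.37; fold change = 2^5.37 = 41.355
NOTCH11: ΔΔCt = (36.90−16.28) − (32.31−15.49) = 20.62 − 16.82 = 3.80; fold change = 2^-3.80 = 0.072
PAX10: ΔΔCt = (30.16−16.28) − (30.26−15.49) = 13.88 − 14.77 = -0.89; fold change = 2^0.89 = 1.853
VEGF11: ΔΔCt = (30.40−16.28) − (29.11−15.49) = 14.12 − 13.62 = 0.50; fold change = 2^-0.50 = 0.707
IL11 has the largest |ΔΔCt| = 5.37.

41.355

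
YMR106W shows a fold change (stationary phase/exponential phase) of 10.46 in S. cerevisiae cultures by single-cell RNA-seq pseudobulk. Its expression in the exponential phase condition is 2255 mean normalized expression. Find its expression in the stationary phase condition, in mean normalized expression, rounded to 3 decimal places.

stationary phase expression = 2255 × 10.46 = 23587.300

23587.300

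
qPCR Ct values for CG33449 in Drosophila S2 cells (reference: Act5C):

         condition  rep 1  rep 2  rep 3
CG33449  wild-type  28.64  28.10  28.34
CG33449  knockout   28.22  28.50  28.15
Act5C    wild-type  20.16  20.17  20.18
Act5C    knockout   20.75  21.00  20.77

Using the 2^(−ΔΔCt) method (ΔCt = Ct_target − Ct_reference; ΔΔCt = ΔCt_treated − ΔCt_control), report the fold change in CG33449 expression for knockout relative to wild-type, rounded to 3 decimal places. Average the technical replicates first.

Mean Ct: CG33449 wild-type 28.360; CG33449 knockout 28.290; Act5C wild-type 20.170; Act5C knockout 20.840
ΔCt(wild-type) = 28.360 − 20.170 = 8.190
ΔCt(knockout) = 28.290 − 20.840 = 7.450
ΔΔCt = 7.450 − 8.190 = -0.740
Fold change = 2^(−(-0.740)) = 2^0.740 = 1.6702

1.670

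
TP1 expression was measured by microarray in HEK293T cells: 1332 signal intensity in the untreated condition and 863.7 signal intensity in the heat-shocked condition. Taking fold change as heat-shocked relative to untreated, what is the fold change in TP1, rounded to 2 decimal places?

Fold change = 863.7 / 1332 = 0.648
TP1 is downregulated.

0.65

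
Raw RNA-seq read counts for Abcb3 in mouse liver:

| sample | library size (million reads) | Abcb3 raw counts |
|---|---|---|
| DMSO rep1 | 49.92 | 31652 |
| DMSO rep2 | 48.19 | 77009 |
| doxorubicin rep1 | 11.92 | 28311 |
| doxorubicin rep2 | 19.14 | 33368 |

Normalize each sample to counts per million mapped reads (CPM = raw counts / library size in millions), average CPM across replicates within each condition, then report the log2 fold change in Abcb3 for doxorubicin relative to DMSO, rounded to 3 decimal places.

CPM(DMSO rep1) = 31652 / 49.92 = 634.0545
CPM(DMSO rep2) = 77009 / 48.19 = 1598.0286
CPM(doxorubicin rep1) = 28311 / 11.92 = 2375.0839
CPM(doxorubicin rep2) = 33368 / 19.14 = 1743.3647
mean CPM(DMSO) = 1116.0416; mean CPM(doxorubicin) = 2059.2243
Fold change = 2059.2243 / 1116.0416 = 1.84511
log2(1.84511) = 0.8837

0.884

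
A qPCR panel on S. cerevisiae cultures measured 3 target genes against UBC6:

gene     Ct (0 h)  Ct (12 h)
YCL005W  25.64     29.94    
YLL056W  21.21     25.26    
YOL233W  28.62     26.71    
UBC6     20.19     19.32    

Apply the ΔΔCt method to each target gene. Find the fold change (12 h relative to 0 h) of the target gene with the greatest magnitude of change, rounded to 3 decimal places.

YCL005W: ΔΔCt = (29.94−19.32) − (25.64−20.19) = 10.62 − 5.45 = 5.17; fold change = 2^-5.17 = 0.028
YLL056W: ΔΔCt = (25.26−19.32) − (21.21−20.19) = 5.94 − 1.02 = 4.92; fold change = 2^-4.92 = 0.033
YOL233W: ΔΔCt = (26.71−19.32) − (28.62−20.19) = 7.39 − 8.43 = -1.04; fold change = 2^1.04 = 2.056
YCL005W has the largest |ΔΔCt| = 5.17.

0.028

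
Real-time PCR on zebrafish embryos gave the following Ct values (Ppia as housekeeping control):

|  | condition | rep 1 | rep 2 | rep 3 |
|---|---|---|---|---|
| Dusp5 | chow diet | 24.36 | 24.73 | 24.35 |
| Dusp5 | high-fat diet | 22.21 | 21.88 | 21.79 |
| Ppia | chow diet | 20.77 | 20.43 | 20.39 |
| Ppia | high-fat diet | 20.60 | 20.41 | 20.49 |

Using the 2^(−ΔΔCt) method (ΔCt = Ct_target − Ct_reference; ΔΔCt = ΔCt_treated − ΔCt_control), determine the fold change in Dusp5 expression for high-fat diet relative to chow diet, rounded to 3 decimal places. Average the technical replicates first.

5.618

Mean Ct: Dusp5 chow diet 24.480; Dusp5 high-fat diet 21.960; Ppia chow diet 20.530; Ppia high-fat diet 20.500
ΔCt(chow diet) = 24.480 − 20.530 = 3.950
ΔCt(high-fat diet) = 21.960 − 20.500 = 1.460
ΔΔCt = 1.460 − 3.950 = -2.490
Fold change = 2^(−(-2.490)) = 2^2.490 = 5.6178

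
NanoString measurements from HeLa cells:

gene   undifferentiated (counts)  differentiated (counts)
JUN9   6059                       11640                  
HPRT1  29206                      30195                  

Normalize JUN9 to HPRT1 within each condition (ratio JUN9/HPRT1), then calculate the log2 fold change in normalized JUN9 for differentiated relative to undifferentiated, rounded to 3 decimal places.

JUN9/HPRT1 (undifferentiated) = 6059 / 29206 = 0.20746
JUN9/HPRT1 (differentiated) = 11640 / 30195 = 0.38549
Fold change = 0.38549 / 0.20746 = 1.8582
log2(1.8582) = 0.8939

0.894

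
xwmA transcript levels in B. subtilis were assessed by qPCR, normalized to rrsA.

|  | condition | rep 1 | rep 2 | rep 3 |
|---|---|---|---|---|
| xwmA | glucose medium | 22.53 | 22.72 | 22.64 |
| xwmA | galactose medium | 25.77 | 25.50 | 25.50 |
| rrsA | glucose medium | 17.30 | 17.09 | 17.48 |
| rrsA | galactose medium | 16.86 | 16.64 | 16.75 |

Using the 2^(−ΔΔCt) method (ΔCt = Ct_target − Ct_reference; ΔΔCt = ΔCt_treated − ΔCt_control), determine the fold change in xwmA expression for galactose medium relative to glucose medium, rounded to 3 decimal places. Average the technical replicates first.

0.088

Mean Ct: xwmA glucose medium 22.630; xwmA galactose medium 25.590; rrsA glucose medium 17.290; rrsA galactose medium 16.750
ΔCt(glucose medium) = 22.630 − 17.290 = 5.340
ΔCt(galactose medium) = 25.590 − 16.750 = 8.840
ΔΔCt = 8.840 − 5.340 = 3.500
Fold change = 2^(−3.500) = 0.0884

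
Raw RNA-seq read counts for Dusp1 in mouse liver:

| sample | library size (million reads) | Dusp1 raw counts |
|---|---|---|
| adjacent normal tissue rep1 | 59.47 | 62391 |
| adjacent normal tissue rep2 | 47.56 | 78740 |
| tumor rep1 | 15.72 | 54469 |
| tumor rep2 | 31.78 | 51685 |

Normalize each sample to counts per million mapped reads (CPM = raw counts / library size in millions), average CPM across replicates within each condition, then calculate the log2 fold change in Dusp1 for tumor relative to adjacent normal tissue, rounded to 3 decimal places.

CPM(adjacent normal tissue rep1) = 62391 / 59.47 = 1049.1172
CPM(adjacent normal tissue rep2) = 78740 / 47.56 = 1655.5929
CPM(tumor rep1) = 54469 / 15.72 = 3464.9491
CPM(tumor rep2) = 51685 / 31.78 = 1626.3373
mean CPM(adjacent normal tissue) = 1352.3551; mean CPM(tumor) = 2545.6432
Fold change = 2545.6432 / 1352.3551 = 1.88238
log2(1.88238) = 0.9126

0.913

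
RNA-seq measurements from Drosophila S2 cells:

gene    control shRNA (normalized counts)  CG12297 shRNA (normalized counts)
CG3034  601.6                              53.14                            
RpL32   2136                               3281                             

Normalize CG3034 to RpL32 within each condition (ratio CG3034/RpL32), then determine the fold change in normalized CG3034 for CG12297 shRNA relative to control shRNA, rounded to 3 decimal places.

CG3034/RpL32 (control shRNA) = 601.6 / 2136 = 0.28165
CG3034/RpL32 (CG12297 shRNA) = 53.14 / 3281 = 0.016196
Fold change = 0.016196 / 0.28165 = 0.0575

0.058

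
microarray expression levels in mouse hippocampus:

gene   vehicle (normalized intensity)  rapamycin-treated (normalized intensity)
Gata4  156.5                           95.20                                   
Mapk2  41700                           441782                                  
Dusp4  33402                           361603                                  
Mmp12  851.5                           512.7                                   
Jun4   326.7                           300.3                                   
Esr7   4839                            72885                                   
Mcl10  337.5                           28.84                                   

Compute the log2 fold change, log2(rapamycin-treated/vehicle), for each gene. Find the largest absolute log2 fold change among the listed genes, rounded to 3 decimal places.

log2(95.20/156.5) = -0.717  (Gata4)
log2(441782/41700) = 3.405  (Mapk2)
log2(361603/33402) = 3.436  (Dusp4)
log2(512.7/851.5) = -0.732  (Mmp12)
log2(300.3/326.7) = -0.122  (Jun4)
log2(72885/4839) = 3.913  (Esr7)
log2(28.84/337.5) = -3.549  (Mcl10)
The largest magnitude belongs to Esr7.

3.913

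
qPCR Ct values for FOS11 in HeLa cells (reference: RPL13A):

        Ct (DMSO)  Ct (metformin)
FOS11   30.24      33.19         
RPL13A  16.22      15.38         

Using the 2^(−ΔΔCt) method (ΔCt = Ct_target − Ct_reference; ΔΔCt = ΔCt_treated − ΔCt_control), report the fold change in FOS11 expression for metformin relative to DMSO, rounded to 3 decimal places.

0.072

ΔCt(DMSO) = 30.240 − 16.220 = 14.020
ΔCt(metformin) = 33.190 − 15.380 = 17.810
ΔΔCt = 17.810 − 14.020 = 3.790
Fold change = 2^(−3.790) = 0.0723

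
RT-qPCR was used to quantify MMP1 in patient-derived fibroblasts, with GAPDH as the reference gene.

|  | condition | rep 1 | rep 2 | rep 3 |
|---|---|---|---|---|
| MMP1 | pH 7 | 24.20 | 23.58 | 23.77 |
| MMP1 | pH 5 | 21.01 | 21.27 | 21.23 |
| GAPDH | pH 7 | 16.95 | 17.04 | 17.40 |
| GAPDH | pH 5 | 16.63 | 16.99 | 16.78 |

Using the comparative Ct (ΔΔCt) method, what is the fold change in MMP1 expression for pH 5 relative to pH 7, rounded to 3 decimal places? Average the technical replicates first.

Mean Ct: MMP1 pH 7 23.850; MMP1 pH 5 21.170; GAPDH pH 7 17.130; GAPDH pH 5 16.800
ΔCt(pH 7) = 23.850 − 17.130 = 6.720
ΔCt(pH 5) = 21.170 − 16.800 = 4.370
ΔΔCt = 4.370 − 6.720 = -2.350
Fold change = 2^(−(-2.350)) = 2^2.350 = 5.0982

5.098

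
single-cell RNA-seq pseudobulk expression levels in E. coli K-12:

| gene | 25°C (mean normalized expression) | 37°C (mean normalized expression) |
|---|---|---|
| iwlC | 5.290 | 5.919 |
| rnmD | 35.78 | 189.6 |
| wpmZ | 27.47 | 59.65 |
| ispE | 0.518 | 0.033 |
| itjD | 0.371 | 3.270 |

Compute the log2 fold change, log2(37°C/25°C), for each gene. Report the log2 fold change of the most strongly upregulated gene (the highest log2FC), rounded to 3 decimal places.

3.140

log2(5.919/5.290) = 0.162  (iwlC)
log2(189.6/35.78) = 2.406  (rnmD)
log2(59.65/27.47) = 1.119  (wpmZ)
log2(0.033/0.518) = -3.972  (ispE)
log2(3.270/0.371) = 3.140  (itjD)
itjD is most strongly upregulated.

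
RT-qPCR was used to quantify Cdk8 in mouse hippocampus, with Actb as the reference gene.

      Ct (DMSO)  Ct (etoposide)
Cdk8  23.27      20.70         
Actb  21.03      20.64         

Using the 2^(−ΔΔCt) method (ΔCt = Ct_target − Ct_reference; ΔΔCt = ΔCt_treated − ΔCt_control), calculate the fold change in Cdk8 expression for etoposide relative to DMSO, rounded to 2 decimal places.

ΔCt(DMSO) = 23.270 − 21.030 = 2.240
ΔCt(etoposide) = 20.700 − 20.640 = 0.060
ΔΔCt = 0.060 − 2.240 = -2.180
Fold change = 2^(−(-2.180)) = 2^2.180 = 4.532

4.53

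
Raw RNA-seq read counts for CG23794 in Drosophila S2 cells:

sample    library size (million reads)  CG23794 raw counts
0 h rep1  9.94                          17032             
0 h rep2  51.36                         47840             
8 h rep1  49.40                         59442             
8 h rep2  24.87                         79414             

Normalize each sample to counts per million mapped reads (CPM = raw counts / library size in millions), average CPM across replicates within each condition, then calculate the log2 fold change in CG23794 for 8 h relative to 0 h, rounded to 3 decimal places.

0.733

CPM(0 h rep1) = 17032 / 9.94 = 1713.4809
CPM(0 h rep2) = 47840 / 51.36 = 931.4642
CPM(8 h rep1) = 59442 / 49.40 = 1203.2794
CPM(8 h rep2) = 79414 / 24.87 = 3193.1645
mean CPM(0 h) = 1322.4725; mean CPM(8 h) = 2198.2219
Fold change = 2198.2219 / 1322.4725 = 1.66221
log2(1.66221) = 0.7331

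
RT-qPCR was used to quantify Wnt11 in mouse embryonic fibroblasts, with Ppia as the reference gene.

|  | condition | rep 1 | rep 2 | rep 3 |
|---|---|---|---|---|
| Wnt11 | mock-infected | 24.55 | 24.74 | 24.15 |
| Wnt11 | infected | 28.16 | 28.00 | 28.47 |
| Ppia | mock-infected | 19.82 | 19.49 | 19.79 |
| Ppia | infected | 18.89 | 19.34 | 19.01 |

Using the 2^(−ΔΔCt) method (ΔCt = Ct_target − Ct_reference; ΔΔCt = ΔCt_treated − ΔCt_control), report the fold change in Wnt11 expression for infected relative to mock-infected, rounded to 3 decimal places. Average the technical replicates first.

Mean Ct: Wnt11 mock-infected 24.480; Wnt11 infected 28.210; Ppia mock-infected 19.700; Ppia infected 19.080
ΔCt(mock-infected) = 24.480 − 19.700 = 4.780
ΔCt(infected) = 28.210 − 19.080 = 9.130
ΔΔCt = 9.130 − 4.780 = 4.350
Fold change = 2^(−4.350) = 0.0490

0.049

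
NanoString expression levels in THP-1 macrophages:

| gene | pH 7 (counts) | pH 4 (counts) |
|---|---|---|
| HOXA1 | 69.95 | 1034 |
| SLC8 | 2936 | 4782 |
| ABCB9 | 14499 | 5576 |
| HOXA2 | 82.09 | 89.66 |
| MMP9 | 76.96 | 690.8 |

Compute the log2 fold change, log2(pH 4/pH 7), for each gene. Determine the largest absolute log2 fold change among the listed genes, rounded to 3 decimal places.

3.886

log2(1034/69.95) = 3.886  (HOXA1)
log2(4782/2936) = 0.704  (SLC8)
log2(5576/14499) = -1.379  (ABCB9)
log2(89.66/82.09) = 0.127  (HOXA2)
log2(690.8/76.96) = 3.166  (MMP9)
The largest magnitude belongs to HOXA1.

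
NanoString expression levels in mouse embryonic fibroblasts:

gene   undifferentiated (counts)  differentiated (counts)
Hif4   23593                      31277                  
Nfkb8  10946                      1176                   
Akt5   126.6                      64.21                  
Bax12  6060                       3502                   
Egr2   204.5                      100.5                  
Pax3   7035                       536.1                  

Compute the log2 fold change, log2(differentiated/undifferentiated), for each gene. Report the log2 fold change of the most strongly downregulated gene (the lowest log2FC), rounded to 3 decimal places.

-3.714

log2(31277/23593) = 0.407  (Hif4)
log2(1176/10946) = -3.218  (Nfkb8)
log2(64.21/126.6) = -0.979  (Akt5)
log2(3502/6060) = -0.791  (Bax12)
log2(100.5/204.5) = -1.025  (Egr2)
log2(536.1/7035) = -3.714  (Pax3)
Pax3 is most strongly downregulated.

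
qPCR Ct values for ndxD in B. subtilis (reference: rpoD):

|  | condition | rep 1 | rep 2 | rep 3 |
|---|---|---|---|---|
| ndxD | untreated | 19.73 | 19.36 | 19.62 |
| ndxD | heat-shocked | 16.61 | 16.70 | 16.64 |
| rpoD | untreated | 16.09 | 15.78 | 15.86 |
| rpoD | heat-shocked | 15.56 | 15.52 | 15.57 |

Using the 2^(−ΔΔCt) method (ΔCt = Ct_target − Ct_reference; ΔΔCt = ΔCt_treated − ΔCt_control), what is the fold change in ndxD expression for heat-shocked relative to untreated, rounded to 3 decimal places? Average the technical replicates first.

Mean Ct: ndxD untreated 19.570; ndxD heat-shocked 16.650; rpoD untreated 15.910; rpoD heat-shocked 15.550
ΔCt(untreated) = 19.570 − 15.910 = 3.660
ΔCt(heat-shocked) = 16.650 − 15.550 = 1.100
ΔΔCt = 1.100 − 3.660 = -2.560
Fold change = 2^(−(-2.560)) = 2^2.560 = 5.8971

5.897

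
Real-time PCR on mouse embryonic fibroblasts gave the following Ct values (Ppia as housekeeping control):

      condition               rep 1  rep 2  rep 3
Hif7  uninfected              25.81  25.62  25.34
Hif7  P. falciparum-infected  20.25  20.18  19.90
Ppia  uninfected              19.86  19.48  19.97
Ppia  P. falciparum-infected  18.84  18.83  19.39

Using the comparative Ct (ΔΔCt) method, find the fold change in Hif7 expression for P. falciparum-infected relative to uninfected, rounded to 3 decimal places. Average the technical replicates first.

26.538

Mean Ct: Hif7 uninfected 25.590; Hif7 P. falciparum-infected 20.110; Ppia uninfected 19.770; Ppia P. falciparum-infected 19.020
ΔCt(uninfected) = 25.590 − 19.770 = 5.820
ΔCt(P. falciparum-infected) = 20.110 − 19.020 = 1.090
ΔΔCt = 1.090 − 5.820 = -4.730
Fold change = 2^(−(-4.730)) = 2^4.730 = 26.5382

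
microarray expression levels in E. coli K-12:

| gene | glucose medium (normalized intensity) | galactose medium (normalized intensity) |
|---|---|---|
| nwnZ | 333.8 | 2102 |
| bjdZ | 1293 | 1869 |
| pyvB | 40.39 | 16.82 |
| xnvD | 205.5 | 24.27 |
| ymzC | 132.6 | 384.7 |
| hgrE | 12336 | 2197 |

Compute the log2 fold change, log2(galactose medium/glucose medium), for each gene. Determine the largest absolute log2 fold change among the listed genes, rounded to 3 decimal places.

3.082

log2(2102/333.8) = 2.655  (nwnZ)
log2(1869/1293) = 0.532  (bjdZ)
log2(16.82/40.39) = -1.264  (pyvB)
log2(24.27/205.5) = -3.082  (xnvD)
log2(384.7/132.6) = 1.537  (ymzC)
log2(2197/12336) = -2.489  (hgrE)
The largest magnitude belongs to xnvD.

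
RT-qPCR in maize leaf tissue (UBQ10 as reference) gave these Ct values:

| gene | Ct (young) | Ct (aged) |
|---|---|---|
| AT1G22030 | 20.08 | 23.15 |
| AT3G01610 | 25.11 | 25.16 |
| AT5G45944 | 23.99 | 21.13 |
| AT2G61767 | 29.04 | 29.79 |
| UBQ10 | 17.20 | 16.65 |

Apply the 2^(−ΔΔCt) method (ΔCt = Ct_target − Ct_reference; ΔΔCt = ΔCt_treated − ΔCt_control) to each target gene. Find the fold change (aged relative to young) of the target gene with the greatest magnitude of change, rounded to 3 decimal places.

0.081

AT1G22030: ΔΔCt = (23.15−16.65) − (20.08−17.20) = 6.50 − 2.88 = 3.62; fold change = 2^-3.62 = 0.081
AT3G01610: ΔΔCt = (25.16−16.65) − (25.11−17.20) = 8.51 − 7.91 = 0.60; fold change = 2^-0.60 = 0.660
AT5G45944: ΔΔCt = (21.13−16.65) − (23.99−17.20) = 4.48 − 6.79 = -2.31; fold change = 2^2.31 = 4.959
AT2G61767: ΔΔCt = (29.79−16.65) − (29.04−17.20) = 13.14 − 11.84 = 1.30; fold change = 2^-1.30 = 0.406
AT1G22030 has the largest |ΔΔCt| = 3.62.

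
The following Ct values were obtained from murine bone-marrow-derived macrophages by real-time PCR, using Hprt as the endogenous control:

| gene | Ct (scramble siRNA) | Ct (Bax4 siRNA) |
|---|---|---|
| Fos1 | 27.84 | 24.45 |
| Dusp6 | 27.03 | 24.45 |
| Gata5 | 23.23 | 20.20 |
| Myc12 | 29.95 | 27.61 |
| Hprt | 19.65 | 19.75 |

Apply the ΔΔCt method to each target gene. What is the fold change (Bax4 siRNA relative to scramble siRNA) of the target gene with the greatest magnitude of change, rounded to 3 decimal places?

11.236

Fos1: ΔΔCt = (24.45−19.75) − (27.84−19.65) = 4.70 − 8.19 = -3.49; fold change = 2^3.49 = 11.236
Dusp6: ΔΔCt = (24.45−19.75) − (27.03−19.65) = 4.70 − 7.38 = -2.68; fold change = 2^2.68 = 6.409
Gata5: ΔΔCt = (20.20−19.75) − (23.23−19.65) = 0.45 − 3.58 = -3.13; fold change = 2^3.13 = 8.754
Myc12: ΔΔCt = (27.61−19.75) − (29.95−19.65) = 7.86 − 10.30 = -2.44; fold change = 2^2.44 = 5.426
Fos1 has the largest |ΔΔCt| = 3.49.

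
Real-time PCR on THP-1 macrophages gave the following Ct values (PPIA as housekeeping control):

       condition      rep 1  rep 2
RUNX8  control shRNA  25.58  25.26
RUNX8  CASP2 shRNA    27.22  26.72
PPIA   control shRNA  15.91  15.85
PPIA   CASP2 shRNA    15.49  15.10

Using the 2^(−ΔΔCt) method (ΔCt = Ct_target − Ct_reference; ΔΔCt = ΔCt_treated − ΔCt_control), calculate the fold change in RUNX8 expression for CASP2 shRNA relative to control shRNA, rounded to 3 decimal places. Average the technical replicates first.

0.228

Mean Ct: RUNX8 control shRNA 25.420; RUNX8 CASP2 shRNA 26.970; PPIA control shRNA 15.880; PPIA CASP2 shRNA 15.295
ΔCt(control shRNA) = 25.420 − 15.880 = 9.540
ΔCt(CASP2 shRNA) = 26.970 − 15.295 = 11.675
ΔΔCt = 11.675 − 9.540 = 2.135
Fold change = 2^(−2.135) = 0.2277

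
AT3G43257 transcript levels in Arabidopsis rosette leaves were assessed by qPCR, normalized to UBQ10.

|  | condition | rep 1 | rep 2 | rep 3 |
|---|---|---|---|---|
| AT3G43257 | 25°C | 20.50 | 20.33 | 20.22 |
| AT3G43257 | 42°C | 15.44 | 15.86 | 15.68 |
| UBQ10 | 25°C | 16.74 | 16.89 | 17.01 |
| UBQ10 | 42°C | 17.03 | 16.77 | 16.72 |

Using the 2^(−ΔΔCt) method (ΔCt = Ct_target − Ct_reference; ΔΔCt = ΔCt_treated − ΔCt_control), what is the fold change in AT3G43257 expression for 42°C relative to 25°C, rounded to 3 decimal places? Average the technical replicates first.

25.107

Mean Ct: AT3G43257 25°C 20.350; AT3G43257 42°C 15.660; UBQ10 25°C 16.880; UBQ10 42°C 16.840
ΔCt(25°C) = 20.350 − 16.880 = 3.470
ΔCt(42°C) = 15.660 − 16.840 = -1.180
ΔΔCt = -1.180 − 3.470 = -4.650
Fold change = 2^(−(-4.650)) = 2^4.650 = 25.1067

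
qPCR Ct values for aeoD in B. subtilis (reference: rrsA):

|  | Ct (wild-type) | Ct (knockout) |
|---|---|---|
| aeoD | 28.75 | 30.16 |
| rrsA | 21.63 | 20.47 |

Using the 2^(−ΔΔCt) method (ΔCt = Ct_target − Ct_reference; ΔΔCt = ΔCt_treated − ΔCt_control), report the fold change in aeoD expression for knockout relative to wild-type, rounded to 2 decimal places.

0.17

ΔCt(wild-type) = 28.750 − 21.630 = 7.120
ΔCt(knockout) = 30.160 − 20.470 = 9.690
ΔΔCt = 9.690 − 7.120 = 2.570
Fold change = 2^(−2.570) = 0.168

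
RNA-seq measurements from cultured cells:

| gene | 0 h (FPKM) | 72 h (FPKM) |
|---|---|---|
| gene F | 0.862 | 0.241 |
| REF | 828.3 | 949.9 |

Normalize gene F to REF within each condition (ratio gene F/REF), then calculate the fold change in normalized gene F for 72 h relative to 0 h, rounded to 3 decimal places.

0.244

gene F/REF (0 h) = 0.862 / 828.3 = 0.0010407
gene F/REF (72 h) = 0.241 / 949.9 = 0.00025371
Fold change = 0.00025371 / 0.0010407 = 0.2438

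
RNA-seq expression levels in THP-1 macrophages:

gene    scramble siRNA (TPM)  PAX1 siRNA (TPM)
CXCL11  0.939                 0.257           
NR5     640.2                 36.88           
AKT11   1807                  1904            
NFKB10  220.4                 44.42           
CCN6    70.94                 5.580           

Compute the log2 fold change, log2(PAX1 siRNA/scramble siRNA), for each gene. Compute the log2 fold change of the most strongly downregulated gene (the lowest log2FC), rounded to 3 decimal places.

log2(0.257/0.939) = -1.869  (CXCL11)
log2(36.88/640.2) = -4.118  (NR5)
log2(1904/1807) = 0.075  (AKT11)
log2(44.42/220.4) = -2.311  (NFKB10)
log2(5.580/70.94) = -3.668  (CCN6)
NR5 is most strongly downregulated.

-4.118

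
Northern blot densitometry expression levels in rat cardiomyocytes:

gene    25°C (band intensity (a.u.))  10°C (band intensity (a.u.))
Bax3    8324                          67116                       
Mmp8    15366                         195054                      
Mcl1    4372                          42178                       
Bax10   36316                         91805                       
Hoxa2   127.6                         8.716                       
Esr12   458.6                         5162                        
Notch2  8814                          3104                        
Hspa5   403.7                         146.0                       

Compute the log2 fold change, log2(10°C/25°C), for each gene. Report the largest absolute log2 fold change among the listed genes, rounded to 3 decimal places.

log2(67116/8324) = 3.011  (Bax3)
log2(195054/15366) = 3.666  (Mmp8)
log2(42178/4372) = 3.270  (Mcl1)
log2(91805/36316) = 1.338  (Bax10)
log2(8.716/127.6) = -3.872  (Hoxa2)
log2(5162/458.6) = 3.493  (Esr12)
log2(3104/8814) = -1.506  (Notch2)
log2(146.0/403.7) = -1.467  (Hspa5)
The largest magnitude belongs to Hoxa2.

3.872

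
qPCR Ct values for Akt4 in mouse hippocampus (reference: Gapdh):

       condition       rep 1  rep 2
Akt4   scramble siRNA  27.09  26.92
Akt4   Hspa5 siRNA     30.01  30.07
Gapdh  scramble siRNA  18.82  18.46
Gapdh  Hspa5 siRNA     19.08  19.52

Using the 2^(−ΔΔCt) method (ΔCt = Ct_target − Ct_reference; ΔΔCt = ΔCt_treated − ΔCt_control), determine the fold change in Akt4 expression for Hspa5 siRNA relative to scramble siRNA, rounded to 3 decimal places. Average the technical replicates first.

Mean Ct: Akt4 scramble siRNA 27.005; Akt4 Hspa5 siRNA 30.040; Gapdh scramble siRNA 18.640; Gapdh Hspa5 siRNA 19.300
ΔCt(scramble siRNA) = 27.005 − 18.640 = 8.365
ΔCt(Hspa5 siRNA) = 30.040 − 19.300 = 10.740
ΔΔCt = 10.740 − 8.365 = 2.375
Fold change = 2^(−2.375) = 0.1928

0.193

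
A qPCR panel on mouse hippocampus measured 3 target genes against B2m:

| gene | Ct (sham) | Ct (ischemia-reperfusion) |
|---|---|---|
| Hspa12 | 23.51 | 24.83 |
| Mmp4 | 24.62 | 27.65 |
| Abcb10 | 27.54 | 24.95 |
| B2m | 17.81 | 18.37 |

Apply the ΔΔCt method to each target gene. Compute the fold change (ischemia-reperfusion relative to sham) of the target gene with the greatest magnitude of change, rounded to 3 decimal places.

8.877

Hspa12: ΔΔCt = (24.83−18.37) − (23.51−17.81) = 6.46 − 5.70 = 0.76; fold change = 2^-0.76 = 0.590
Mmp4: ΔΔCt = (27.65−18.37) − (24.62−17.81) = 9.28 − 6.81 = 2.47; fold change = 2^-2.47 = 0.180
Abcb10: ΔΔCt = (24.95−18.37) − (27.54−17.81) = 6.58 − 9.73 = -3.15; fold change = 2^3.15 = 8.877
Abcb10 has the largest |ΔΔCt| = 3.15.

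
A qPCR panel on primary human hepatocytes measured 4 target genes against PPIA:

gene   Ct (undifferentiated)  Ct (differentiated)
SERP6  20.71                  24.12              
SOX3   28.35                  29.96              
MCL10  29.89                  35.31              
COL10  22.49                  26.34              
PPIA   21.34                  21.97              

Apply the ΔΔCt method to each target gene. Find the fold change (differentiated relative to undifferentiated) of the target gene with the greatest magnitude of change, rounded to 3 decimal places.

SERP6: ΔΔCt = (24.12−21.97) − (20.71−21.34) = 2.15 − (-0.63) = 2.78; fold change = 2^-2.78 = 0.146
SOX3: ΔΔCt = (29.96−21.97) − (28.35−21.34) = 7.99 − 7.01 = 0.98; fold change = 2^-0.98 = 0.507
MCL10: ΔΔCt = (35.31−21.97) − (29.89−21.34) = 13.34 − 8.55 = 4.79; fold change = 2^-4.79 = 0.036
COL10: ΔΔCt = (26.34−21.97) − (22.49−21.34) = 4.37 − 1.15 = 3.22; fold change = 2^-3.22 = 0.107
MCL10 has the largest |ΔΔCt| = 4.79.

0.036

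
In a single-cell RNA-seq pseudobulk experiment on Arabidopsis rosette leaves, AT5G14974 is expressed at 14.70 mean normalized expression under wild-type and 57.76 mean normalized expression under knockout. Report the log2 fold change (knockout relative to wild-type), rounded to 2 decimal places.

Fold change = 57.76 / 14.70 = 3.9293
log2(3.9293) = 1.974

1.97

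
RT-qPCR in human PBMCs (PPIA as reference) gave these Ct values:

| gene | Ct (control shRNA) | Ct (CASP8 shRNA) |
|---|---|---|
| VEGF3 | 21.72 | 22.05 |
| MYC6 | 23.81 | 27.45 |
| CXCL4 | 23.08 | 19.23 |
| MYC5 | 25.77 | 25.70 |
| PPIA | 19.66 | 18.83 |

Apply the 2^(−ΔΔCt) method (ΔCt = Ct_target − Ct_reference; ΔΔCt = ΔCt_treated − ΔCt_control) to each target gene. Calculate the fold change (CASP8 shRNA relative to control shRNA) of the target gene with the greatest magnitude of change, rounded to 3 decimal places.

VEGF3: ΔΔCt = (22.05−18.83) − (21.72−19.66) = 3.22 − 2.06 = 1.16; fold change = 2^-1.16 = 0.448
MYC6: ΔΔCt = (27.45−18.83) − (23.81−19.66) = 8.62 − 4.15 = 4.47; fold change = 2^-4.47 = 0.045
CXCL4: ΔΔCt = (19.23−18.83) − (23.08−19.66) = 0.40 − 3.42 = -3.02; fold change = 2^3.02 = 8.112
MYC5: ΔΔCt = (25.70−18.83) − (25.77−19.66) = 6.87 − 6.11 = 0.76; fold change = 2^-0.76 = 0.590
MYC6 has the largest |ΔΔCt| = 4.47.

0.045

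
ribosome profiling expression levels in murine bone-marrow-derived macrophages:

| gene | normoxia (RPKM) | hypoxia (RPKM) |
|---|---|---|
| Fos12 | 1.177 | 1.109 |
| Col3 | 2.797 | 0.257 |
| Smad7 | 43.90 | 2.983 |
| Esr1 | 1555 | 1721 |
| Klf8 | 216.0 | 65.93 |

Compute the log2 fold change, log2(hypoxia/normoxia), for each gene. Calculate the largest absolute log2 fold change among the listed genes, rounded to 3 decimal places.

log2(1.109/1.177) = -0.086  (Fos12)
log2(0.257/2.797) = -3.444  (Col3)
log2(2.983/43.90) = -3.879  (Smad7)
log2(1721/1555) = 0.146  (Esr1)
log2(65.93/216.0) = -1.712  (Klf8)
The largest magnitude belongs to Smad7.

3.879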